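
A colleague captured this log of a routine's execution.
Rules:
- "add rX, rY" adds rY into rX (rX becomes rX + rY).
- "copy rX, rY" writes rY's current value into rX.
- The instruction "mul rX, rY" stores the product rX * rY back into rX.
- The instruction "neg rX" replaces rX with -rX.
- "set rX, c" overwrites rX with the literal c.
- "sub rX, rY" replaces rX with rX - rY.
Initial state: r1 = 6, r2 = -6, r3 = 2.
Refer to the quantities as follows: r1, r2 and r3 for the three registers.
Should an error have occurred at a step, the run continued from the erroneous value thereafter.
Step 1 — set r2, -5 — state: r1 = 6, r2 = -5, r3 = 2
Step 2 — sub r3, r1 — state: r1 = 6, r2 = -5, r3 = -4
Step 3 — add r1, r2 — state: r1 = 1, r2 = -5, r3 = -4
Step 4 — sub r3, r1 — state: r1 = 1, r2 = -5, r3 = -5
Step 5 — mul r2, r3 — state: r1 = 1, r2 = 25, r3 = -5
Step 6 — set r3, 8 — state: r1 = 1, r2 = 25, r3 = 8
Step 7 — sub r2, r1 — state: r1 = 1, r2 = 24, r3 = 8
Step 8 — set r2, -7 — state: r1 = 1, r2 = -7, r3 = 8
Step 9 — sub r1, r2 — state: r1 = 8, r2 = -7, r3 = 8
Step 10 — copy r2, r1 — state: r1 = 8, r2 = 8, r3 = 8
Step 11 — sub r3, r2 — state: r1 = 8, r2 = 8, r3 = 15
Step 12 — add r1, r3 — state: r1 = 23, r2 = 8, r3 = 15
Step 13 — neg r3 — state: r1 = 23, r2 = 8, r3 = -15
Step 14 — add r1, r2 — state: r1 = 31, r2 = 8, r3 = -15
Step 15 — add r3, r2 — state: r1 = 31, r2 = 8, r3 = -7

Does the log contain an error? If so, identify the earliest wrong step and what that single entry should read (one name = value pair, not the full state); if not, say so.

Recomputing the run from the initial state:
step 1: r1 = 6, r2 = -5, r3 = 2
step 2: r1 = 6, r2 = -5, r3 = -4
step 3: r1 = 1, r2 = -5, r3 = -4
step 4: r1 = 1, r2 = -5, r3 = -5
step 5: r1 = 1, r2 = 25, r3 = -5
step 6: r1 = 1, r2 = 25, r3 = 8
step 7: r1 = 1, r2 = 24, r3 = 8
step 8: r1 = 1, r2 = -7, r3 = 8
step 9: r1 = 8, r2 = -7, r3 = 8
step 10: r1 = 8, r2 = 8, r3 = 8
step 11: r1 = 8, r2 = 8, r3 = 0
step 12: r1 = 8, r2 = 8, r3 = 0
step 13: r1 = 8, r2 = 8, r3 = 0
step 14: r1 = 16, r2 = 8, r3 = 0
step 15: r1 = 16, r2 = 8, r3 = 8
The first disagreement with the log is at step 11, where the value should be r3 = 0.

step 11, r3 = 0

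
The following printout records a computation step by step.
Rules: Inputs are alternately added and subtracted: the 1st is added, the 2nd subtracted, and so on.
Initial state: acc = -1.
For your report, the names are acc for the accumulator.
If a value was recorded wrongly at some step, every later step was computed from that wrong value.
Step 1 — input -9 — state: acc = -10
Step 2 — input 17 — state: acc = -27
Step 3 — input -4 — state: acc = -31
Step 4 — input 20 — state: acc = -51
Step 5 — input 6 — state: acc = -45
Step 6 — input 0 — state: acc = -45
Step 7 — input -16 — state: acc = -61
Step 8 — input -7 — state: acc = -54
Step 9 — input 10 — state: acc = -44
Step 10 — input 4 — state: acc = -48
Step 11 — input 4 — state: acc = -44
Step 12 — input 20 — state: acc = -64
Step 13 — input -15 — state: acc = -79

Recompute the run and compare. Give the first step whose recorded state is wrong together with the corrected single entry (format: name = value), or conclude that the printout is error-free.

Recomputing the run from the initial state:
step 1: acc = -10
step 2: acc = -27
step 3: acc = -31
step 4: acc = -51
step 5: acc = -45
step 6: acc = -45
step 7: acc = -61
step 8: acc = -54
step 9: acc = -44
step 10: acc = -48
step 11: acc = -44
step 12: acc = -64
step 13: acc = -79
This matches the printout at every step.

no error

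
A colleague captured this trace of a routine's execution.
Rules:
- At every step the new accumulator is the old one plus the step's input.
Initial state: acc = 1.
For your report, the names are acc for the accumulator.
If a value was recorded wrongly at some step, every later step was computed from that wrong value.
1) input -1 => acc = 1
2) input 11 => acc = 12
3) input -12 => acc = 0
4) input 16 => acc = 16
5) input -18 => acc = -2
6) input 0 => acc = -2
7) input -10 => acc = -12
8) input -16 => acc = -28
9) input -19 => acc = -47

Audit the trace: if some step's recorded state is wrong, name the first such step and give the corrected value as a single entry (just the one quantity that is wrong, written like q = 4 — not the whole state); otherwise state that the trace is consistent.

step 1, acc = 0

Step 1: acc = 1 + -1 = 0 — the entry is off here.
The audit stops at step 1: the recorded entry is wrong and should be acc = 0.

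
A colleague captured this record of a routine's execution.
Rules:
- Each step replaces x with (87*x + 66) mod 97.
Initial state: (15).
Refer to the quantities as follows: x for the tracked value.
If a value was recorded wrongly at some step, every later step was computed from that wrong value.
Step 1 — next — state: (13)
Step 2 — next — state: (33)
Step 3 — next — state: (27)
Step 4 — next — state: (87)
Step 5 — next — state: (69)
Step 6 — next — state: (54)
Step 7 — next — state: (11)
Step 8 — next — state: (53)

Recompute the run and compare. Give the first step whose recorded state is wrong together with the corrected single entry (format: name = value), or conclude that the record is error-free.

Recomputing the run from the initial state:
step 1: x = 13
step 2: x = 33
step 3: x = 27
step 4: x = 87
step 5: x = 69
step 6: x = 55
step 7: x = 1
step 8: x = 56
The first disagreement with the record is at step 6, where the value should be x = 55.

step 6, x = 55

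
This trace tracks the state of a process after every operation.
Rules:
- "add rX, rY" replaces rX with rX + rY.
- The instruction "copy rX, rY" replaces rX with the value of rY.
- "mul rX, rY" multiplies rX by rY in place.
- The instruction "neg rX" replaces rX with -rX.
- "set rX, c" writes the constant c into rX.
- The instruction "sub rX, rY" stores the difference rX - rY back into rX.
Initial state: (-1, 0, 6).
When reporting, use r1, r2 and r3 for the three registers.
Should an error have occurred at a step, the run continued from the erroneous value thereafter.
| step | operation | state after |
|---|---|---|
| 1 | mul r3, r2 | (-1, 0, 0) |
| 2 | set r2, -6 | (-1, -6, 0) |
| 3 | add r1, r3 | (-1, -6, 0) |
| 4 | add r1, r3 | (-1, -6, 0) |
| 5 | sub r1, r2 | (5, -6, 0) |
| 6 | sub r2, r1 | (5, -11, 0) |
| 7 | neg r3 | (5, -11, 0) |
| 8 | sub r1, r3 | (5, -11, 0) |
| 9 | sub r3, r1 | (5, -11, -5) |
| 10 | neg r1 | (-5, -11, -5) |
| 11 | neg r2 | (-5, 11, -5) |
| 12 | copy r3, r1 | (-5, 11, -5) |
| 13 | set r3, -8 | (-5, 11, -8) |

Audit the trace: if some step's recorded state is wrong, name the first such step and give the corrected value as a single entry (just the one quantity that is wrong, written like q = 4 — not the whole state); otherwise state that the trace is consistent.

Recomputing the run from the initial state:
step 1: r1 = -1, r2 = 0, r3 = 0
step 2: r1 = -1, r2 = -6, r3 = 0
step 3: r1 = -1, r2 = -6, r3 = 0
step 4: r1 = -1, r2 = -6, r3 = 0
step 5: r1 = 5, r2 = -6, r3 = 0
step 6: r1 = 5, r2 = -11, r3 = 0
step 7: r1 = 5, r2 = -11, r3 = 0
step 8: r1 = 5, r2 = -11, r3 = 0
step 9: r1 = 5, r2 = -11, r3 = -5
step 10: r1 = -5, r2 = -11, r3 = -5
step 11: r1 = -5, r2 = 11, r3 = -5
step 12: r1 = -5, r2 = 11, r3 = -5
step 13: r1 = -5, r2 = 11, r3 = -8
This matches the trace at every step.

no error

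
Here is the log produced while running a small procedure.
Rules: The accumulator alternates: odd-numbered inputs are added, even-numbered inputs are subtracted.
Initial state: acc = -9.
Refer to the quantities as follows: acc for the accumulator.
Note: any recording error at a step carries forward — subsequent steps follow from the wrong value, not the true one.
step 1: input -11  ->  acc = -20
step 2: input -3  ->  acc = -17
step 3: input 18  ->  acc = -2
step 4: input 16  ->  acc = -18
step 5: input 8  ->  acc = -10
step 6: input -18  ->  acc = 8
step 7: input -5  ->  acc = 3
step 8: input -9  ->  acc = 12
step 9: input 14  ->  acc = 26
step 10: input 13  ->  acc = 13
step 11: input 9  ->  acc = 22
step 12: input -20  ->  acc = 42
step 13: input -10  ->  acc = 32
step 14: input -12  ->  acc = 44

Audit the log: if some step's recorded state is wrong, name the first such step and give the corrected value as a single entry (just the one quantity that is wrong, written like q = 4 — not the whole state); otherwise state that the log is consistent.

Step 1: acc = -9 + -11 = -20 — confirmed correct.
Step 2: acc = -20 - -3 = -17 — in agreement.
Step 3: acc = -17 + 18 = 1 — a discrepancy with the log.
The audit stops at step 3: the recorded entry is wrong and should be acc = 1.

step 3, acc = 1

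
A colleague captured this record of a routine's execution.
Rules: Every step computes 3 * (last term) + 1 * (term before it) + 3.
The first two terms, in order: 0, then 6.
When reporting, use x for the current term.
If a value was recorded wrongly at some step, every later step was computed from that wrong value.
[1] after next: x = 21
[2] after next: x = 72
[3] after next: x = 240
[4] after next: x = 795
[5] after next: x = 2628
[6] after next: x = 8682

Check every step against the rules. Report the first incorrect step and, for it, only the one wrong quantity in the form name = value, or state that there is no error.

no error

Step 1: x = 3*(6) + (1)*(0) + (3) = 21 — agrees with the record.
Step 2: x = 3*(21) + (1)*(6) + (3) = 72 — checks out.
Step 3: x = 3*(72) + (1)*(21) + (3) = 240 — in agreement.
Step 4: x = 3*(240) + (1)*(72) + (3) = 795 — no discrepancy.
Step 5: x = 3*(795) + (1)*(240) + (3) = 2628 — matches.
Step 6: x = 3*(2628) + (1)*(795) + (3) = 8682 — exactly as logged.
The whole run recomputes cleanly — no discrepancies.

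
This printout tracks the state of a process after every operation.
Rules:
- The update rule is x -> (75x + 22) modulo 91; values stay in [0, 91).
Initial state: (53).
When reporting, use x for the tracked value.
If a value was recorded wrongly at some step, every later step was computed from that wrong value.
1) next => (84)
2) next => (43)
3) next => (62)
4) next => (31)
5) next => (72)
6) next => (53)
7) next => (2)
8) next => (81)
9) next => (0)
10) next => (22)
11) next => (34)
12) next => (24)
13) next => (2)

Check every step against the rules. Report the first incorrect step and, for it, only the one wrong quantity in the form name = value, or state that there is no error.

step 1: x = (75*53 + 22) mod 91 = 84 -> matches
step 2: x = (75*84 + 22) mod 91 = 43 -> confirmed correct
step 3: x = (75*43 + 22) mod 91 = 62 -> agrees with the printout
step 4: x = (75*62 + 22) mod 91 = 31 -> no discrepancy
step 5: x = (75*31 + 22) mod 91 = 72 -> confirmed correct
step 6: x = (75*72 + 22) mod 91 = 53 -> same as recorded
step 7: x = (75*53 + 22) mod 91 = 84 -> the printout disagrees here
The audit stops at step 7: the recorded entry is wrong and should be x = 84.

step 7, x = 84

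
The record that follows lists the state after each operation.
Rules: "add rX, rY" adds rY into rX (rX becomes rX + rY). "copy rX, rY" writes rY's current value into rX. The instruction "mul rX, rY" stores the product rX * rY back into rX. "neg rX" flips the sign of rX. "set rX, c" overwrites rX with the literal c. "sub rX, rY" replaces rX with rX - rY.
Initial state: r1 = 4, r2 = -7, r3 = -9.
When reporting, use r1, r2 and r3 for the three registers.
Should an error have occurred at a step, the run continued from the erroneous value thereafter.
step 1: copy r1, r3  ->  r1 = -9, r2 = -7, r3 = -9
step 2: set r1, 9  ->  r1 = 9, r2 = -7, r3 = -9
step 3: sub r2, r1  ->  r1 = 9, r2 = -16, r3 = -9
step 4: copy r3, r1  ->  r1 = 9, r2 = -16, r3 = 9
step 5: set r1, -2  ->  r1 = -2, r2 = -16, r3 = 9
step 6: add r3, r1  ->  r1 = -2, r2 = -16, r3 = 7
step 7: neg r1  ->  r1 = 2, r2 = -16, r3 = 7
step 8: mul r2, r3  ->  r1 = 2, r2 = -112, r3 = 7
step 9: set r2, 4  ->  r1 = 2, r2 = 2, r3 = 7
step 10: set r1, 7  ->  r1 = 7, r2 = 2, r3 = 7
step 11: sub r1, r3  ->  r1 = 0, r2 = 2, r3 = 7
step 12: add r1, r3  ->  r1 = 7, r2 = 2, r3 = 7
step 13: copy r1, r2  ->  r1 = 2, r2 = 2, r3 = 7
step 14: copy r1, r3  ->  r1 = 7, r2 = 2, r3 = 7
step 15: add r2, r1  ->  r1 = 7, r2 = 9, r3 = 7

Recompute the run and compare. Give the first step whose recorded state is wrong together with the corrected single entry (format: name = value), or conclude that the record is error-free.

step 9, r2 = 4

Recomputing the run from the initial state:
step 1: r1 = -9, r2 = -7, r3 = -9
step 2: r1 = 9, r2 = -7, r3 = -9
step 3: r1 = 9, r2 = -16, r3 = -9
step 4: r1 = 9, r2 = -16, r3 = 9
step 5: r1 = -2, r2 = -16, r3 = 9
step 6: r1 = -2, r2 = -16, r3 = 7
step 7: r1 = 2, r2 = -16, r3 = 7
step 8: r1 = 2, r2 = -112, r3 = 7
step 9: r1 = 2, r2 = 4, r3 = 7
step 10: r1 = 7, r2 = 4, r3 = 7
step 11: r1 = 0, r2 = 4, r3 = 7
step 12: r1 = 7, r2 = 4, r3 = 7
step 13: r1 = 4, r2 = 4, r3 = 7
step 14: r1 = 7, r2 = 4, r3 = 7
step 15: r1 = 7, r2 = 11, r3 = 7
The first disagreement with the record is at step 9, where the value should be r2 = 4.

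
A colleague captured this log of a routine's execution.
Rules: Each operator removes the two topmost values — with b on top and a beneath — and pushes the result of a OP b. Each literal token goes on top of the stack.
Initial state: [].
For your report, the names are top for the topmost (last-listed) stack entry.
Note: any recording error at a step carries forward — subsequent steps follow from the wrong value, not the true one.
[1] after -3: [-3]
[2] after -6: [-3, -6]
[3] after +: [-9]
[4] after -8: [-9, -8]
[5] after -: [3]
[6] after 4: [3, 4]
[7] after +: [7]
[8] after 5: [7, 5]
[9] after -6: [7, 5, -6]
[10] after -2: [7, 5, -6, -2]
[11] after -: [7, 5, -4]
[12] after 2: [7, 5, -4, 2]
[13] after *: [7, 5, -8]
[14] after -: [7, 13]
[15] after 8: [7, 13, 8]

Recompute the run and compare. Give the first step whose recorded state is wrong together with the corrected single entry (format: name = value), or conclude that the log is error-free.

Step 1: push -3: top = -3 — verified.
Step 2: push -6: top = -6 — confirmed correct.
Step 3: -3 + -6 = -9 — exactly as logged.
Step 4: push -8: top = -8 — same as recorded.
Step 5: -9 - -8 = -1 — first mismatch against the log.
That makes step 5 the first incorrect line — top = -1 is what it should show.

step 5, top = -1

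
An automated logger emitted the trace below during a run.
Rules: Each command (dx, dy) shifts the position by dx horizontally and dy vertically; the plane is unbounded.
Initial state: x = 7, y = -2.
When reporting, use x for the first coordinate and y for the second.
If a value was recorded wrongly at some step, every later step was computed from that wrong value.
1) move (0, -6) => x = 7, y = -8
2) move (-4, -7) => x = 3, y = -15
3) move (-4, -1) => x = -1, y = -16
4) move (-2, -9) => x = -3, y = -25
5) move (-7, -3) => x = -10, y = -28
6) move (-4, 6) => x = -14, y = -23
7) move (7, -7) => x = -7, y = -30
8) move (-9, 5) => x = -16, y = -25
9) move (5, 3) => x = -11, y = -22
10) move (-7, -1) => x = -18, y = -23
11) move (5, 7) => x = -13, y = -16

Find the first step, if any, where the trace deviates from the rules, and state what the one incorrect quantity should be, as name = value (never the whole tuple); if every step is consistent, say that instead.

step 6, y = -22

Step 1: x = 7 + (0) = 7, y = -2 + (-6) = -8 — consistent with the trace.
Step 2: x = 7 + (-4) = 3, y = -8 + (-7) = -15 — consistent with the trace.
Step 3: x = 3 + (-4) = -1, y = -15 + (-1) = -16 — agrees with the trace.
Step 4: x = -1 + (-2) = -3, y = -16 + (-9) = -25 — same as recorded.
Step 5: x = -3 + (-7) = -10, y = -25 + (-3) = -28 — same as recorded.
Step 6: x = -10 + (-4) = -14, y = -28 + (6) = -22 — a discrepancy with the trace.
First incorrect step: 6; the correct value is y = -22.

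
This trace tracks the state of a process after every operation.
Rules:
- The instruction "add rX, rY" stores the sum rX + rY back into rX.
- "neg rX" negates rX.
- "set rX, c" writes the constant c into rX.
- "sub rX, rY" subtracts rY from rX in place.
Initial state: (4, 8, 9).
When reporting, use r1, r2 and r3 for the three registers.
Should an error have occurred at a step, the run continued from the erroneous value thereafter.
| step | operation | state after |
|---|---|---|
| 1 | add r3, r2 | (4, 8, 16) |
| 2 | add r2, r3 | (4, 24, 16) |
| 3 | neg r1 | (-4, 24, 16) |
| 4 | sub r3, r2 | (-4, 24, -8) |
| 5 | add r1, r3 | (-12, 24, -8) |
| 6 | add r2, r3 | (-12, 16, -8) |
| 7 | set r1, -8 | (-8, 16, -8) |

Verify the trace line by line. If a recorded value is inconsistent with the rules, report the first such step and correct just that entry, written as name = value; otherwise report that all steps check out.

Step 1: r3 = 9 + 8 = 17 — first mismatch against the trace.
First deviation found at step 1; the corrected entry is r3 = 17.

step 1, r3 = 17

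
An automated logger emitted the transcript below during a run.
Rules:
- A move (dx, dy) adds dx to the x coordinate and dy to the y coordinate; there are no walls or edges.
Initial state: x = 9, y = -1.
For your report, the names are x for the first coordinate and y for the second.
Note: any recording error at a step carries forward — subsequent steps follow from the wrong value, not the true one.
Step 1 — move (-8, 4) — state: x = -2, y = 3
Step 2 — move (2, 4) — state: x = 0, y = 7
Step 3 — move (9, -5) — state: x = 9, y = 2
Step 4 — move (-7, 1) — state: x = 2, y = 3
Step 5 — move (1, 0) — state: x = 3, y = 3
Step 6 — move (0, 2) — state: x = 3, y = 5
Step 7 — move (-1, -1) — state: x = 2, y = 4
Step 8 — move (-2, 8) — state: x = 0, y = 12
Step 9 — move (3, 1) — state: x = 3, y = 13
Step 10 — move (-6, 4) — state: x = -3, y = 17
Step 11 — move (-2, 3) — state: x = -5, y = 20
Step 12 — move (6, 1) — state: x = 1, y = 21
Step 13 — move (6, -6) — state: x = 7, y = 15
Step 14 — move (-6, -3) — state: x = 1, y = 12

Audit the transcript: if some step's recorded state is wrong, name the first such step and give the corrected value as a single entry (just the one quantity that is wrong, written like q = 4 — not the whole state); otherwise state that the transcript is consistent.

step 1: x = 9 + (-8) = 1, y = -1 + (4) = 3 -> first mismatch against the transcript
The audit stops at step 1: the recorded entry is wrong and should be x = 1.

step 1, x = 1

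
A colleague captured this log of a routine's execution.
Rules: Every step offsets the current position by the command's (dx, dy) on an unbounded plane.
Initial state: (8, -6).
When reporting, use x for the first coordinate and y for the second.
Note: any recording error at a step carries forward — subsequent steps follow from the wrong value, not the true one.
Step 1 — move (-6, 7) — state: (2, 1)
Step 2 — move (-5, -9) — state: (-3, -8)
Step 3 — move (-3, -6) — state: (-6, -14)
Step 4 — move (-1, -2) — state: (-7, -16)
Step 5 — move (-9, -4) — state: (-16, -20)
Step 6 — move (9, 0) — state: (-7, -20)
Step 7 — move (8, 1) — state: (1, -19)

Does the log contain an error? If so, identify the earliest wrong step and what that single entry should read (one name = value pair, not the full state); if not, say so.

no error

Recomputing the run from the initial state:
step 1: x = 2, y = 1
step 2: x = -3, y = -8
step 3: x = -6, y = -14
step 4: x = -7, y = -16
step 5: x = -16, y = -20
step 6: x = -7, y = -20
step 7: x = 1, y = -19
This matches the log at every step.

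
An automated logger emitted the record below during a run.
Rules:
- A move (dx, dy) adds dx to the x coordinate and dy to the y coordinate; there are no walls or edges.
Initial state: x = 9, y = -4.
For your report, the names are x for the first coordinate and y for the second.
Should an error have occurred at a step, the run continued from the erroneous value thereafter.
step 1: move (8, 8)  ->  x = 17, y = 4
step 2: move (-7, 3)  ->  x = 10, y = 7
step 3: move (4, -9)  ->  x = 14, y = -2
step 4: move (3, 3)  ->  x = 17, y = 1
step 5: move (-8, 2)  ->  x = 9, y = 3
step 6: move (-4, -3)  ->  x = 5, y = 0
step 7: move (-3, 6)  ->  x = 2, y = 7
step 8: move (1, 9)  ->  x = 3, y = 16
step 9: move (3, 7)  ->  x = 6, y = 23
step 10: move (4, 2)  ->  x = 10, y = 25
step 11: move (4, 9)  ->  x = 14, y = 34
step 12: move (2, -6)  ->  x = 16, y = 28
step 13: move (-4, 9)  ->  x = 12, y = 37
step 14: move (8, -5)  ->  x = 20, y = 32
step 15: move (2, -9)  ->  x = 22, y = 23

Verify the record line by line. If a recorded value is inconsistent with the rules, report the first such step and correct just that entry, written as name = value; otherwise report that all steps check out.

Recomputing the run from the initial state:
step 1: x = 17, y = 4
step 2: x = 10, y = 7
step 3: x = 14, y = -2
step 4: x = 17, y = 1
step 5: x = 9, y = 3
step 6: x = 5, y = 0
step 7: x = 2, y = 6
step 8: x = 3, y = 15
step 9: x = 6, y = 22
step 10: x = 10, y = 24
step 11: x = 14, y = 33
step 12: x = 16, y = 27
step 13: x = 12, y = 36
step 14: x = 20, y = 31
step 15: x = 22, y = 22
The first disagreement with the record is at step 7, where the value should be y = 6.

step 7, y = 6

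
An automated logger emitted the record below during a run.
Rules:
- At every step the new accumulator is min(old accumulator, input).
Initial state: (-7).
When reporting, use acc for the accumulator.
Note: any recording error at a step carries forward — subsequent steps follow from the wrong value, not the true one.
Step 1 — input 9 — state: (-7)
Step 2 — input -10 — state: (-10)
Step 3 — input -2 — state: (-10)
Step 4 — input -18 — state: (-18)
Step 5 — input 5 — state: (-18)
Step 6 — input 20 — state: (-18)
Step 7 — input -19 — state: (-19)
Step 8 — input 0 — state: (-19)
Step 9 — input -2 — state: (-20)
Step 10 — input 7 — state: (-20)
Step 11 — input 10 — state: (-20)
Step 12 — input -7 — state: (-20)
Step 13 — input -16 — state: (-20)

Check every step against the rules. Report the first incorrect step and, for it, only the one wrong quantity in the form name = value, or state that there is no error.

Recomputing the run from the initial state:
step 1: acc = -7
step 2: acc = -10
step 3: acc = -10
step 4: acc = -18
step 5: acc = -18
step 6: acc = -18
step 7: acc = -19
step 8: acc = -19
step 9: acc = -19
step 10: acc = -19
step 11: acc = -19
step 12: acc = -19
step 13: acc = -19
The first disagreement with the record is at step 9, where the value should be acc = -19.

step 9, acc = -19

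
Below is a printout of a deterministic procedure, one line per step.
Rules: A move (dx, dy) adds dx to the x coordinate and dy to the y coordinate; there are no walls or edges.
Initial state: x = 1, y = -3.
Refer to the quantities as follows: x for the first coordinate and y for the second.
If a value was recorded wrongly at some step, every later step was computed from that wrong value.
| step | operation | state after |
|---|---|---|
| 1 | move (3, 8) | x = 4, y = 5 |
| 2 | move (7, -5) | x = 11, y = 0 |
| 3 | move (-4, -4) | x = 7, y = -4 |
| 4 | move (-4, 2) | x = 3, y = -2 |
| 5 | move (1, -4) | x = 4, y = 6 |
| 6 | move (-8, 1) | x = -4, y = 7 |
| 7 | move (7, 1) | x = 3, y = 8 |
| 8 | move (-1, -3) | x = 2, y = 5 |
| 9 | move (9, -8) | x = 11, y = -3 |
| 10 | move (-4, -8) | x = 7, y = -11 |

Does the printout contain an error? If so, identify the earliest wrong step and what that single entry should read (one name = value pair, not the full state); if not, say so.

Recomputing the run from the initial state:
step 1: x = 4, y = 5
step 2: x = 11, y = 0
step 3: x = 7, y = -4
step 4: x = 3, y = -2
step 5: x = 4, y = -6
step 6: x = -4, y = -5
step 7: x = 3, y = -4
step 8: x = 2, y = -7
step 9: x = 11, y = -15
step 10: x = 7, y = -23
The first disagreement with the printout is at step 5, where the value should be y = -6.

step 5, y = -6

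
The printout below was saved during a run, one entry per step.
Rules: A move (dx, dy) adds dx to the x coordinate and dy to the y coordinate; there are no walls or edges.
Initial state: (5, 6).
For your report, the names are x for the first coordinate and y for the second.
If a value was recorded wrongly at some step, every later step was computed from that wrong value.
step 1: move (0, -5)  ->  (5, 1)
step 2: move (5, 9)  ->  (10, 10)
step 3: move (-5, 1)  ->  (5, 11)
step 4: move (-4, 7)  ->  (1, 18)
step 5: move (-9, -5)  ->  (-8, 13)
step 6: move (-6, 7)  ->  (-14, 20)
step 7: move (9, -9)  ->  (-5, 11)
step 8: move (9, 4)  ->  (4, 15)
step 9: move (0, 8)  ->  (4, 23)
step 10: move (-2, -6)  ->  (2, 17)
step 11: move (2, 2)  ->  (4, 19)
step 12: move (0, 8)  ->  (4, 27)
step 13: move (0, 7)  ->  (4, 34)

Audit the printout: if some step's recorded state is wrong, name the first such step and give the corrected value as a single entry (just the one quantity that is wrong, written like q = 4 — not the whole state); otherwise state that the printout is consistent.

Step 1: x = 5 + (0) = 5, y = 6 + (-5) = 1 — agrees with the printout.
Step 2: x = 5 + (5) = 10, y = 1 + (9) = 10 — agrees with the printout.
Step 3: x = 10 + (-5) = 5, y = 10 + (1) = 11 — no discrepancy.
Step 4: x = 5 + (-4) = 1, y = 11 + (7) = 18 — same as recorded.
Step 5: x = 1 + (-9) = -8, y = 18 + (-5) = 13 — same as recorded.
Step 6: x = -8 + (-6) = -14, y = 13 + (7) = 20 — confirmed correct.
Step 7: x = -14 + (9) = -5, y = 20 + (-9) = 11 — agrees with the printout.
Step 8: x = -5 + (9) = 4, y = 11 + (4) = 15 — consistent with the printout.
Step 9: x = 4 + (0) = 4, y = 15 + (8) = 23 — checks out.
Step 10: x = 4 + (-2) = 2, y = 23 + (-6) = 17 — agrees with the printout.
Step 11: x = 2 + (2) = 4, y = 17 + (2) = 19 — confirmed correct.
Step 12: x = 4 + (0) = 4, y = 19 + (8) = 27 — matches.
Step 13: x = 4 + (0) = 4, y = 27 + (7) = 34 — confirmed correct.
Each recorded entry agrees with the recomputation.

no error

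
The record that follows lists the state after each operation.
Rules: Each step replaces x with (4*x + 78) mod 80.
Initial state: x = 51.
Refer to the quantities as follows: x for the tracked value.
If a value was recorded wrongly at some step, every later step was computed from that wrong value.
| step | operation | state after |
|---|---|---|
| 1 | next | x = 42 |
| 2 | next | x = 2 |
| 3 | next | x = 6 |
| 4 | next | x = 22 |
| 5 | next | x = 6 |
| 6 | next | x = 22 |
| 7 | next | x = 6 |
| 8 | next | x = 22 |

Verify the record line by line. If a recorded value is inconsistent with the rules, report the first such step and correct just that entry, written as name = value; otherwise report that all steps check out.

step 2, x = 6

step 1: x = (4*51 + 78) mod 80 = 42 -> consistent with the record
step 2: x = (4*42 + 78) mod 80 = 6 -> the entry is off here
Conclusion: step 2 carries the first error; the entry should be x = 6.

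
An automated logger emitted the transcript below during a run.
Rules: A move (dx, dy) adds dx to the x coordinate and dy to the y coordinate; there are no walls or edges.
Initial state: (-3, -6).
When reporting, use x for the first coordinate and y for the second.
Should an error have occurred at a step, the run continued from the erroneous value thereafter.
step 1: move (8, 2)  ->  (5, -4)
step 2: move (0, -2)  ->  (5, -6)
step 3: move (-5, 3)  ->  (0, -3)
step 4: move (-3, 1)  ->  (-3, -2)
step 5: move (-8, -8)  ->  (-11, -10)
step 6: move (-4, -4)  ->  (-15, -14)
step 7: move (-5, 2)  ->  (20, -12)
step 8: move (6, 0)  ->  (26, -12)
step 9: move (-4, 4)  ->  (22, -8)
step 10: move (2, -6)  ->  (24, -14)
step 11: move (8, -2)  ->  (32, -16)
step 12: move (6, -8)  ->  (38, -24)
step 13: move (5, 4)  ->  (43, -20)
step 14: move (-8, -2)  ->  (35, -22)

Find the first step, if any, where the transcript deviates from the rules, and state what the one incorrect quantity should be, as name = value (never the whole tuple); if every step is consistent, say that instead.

step 7, x = -20

Step 1: x = -3 + (8) = 5, y = -6 + (2) = -4 — agrees with the transcript.
Step 2: x = 5 + (0) = 5, y = -4 + (-2) = -6 — same as recorded.
Step 3: x = 5 + (-5) = 0, y = -6 + (3) = -3 — same as recorded.
Step 4: x = 0 + (-3) = -3, y = -3 + (1) = -2 — verified.
Step 5: x = -3 + (-8) = -11, y = -2 + (-8) = -10 — no discrepancy.
Step 6: x = -11 + (-4) = -15, y = -10 + (-4) = -14 — confirmed correct.
Step 7: x = -15 + (-5) = -20, y = -14 + (2) = -12 — the transcript disagrees here.
The audit stops at step 7: the recorded entry is wrong and should be x = -20.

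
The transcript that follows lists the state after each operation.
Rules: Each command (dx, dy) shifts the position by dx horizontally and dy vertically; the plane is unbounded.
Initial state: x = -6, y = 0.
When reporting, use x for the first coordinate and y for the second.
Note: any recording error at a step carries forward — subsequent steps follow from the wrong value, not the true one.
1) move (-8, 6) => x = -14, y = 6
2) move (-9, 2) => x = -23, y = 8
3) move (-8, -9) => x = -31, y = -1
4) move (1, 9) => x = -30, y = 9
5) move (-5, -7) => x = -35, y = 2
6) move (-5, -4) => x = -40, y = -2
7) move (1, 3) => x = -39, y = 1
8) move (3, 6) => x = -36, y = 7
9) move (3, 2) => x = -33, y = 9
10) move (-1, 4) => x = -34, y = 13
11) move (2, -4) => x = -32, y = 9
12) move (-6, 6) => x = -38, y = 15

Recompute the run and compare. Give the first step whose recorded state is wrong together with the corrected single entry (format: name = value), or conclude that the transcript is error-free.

step 4, y = 8

1. x = -6 + (-8) = -14, y = 0 + (6) = 6 (consistent with the transcript)
2. x = -14 + (-9) = -23, y = 6 + (2) = 8 (no discrepancy)
3. x = -23 + (-8) = -31, y = 8 + (-9) = -1 (same as recorded)
4. x = -31 + (1) = -30, y = -1 + (9) = 8 (this is not what the transcript shows)
The earliest wrong entry is at step 4: it should read y = 8.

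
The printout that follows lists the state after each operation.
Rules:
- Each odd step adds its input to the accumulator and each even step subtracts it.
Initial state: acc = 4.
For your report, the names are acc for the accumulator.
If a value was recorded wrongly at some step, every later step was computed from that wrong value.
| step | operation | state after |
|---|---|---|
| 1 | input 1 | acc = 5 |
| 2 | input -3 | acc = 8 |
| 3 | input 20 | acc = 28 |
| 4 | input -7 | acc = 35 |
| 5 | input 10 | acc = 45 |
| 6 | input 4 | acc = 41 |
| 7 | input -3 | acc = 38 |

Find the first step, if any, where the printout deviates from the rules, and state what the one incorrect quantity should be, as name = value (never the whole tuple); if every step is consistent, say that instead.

Recomputing the run from the initial state:
step 1: acc = 5
step 2: acc = 8
step 3: acc = 28
step 4: acc = 35
step 5: acc = 45
step 6: acc = 41
step 7: acc = 38
This matches the printout at every step.

no error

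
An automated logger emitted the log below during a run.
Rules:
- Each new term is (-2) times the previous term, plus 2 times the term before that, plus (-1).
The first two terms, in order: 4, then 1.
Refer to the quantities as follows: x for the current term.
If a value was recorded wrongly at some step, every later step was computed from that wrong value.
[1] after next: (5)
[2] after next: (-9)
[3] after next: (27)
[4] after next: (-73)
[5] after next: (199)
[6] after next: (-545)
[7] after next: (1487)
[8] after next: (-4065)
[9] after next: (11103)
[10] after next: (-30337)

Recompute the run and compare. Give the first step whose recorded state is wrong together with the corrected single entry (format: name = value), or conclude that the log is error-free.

Recomputing the run from the initial state:
step 1: x = 5
step 2: x = -9
step 3: x = 27
step 4: x = -73
step 5: x = 199
step 6: x = -545
step 7: x = 1487
step 8: x = -4065
step 9: x = 11103
step 10: x = -30337
This matches the log at every step.

no error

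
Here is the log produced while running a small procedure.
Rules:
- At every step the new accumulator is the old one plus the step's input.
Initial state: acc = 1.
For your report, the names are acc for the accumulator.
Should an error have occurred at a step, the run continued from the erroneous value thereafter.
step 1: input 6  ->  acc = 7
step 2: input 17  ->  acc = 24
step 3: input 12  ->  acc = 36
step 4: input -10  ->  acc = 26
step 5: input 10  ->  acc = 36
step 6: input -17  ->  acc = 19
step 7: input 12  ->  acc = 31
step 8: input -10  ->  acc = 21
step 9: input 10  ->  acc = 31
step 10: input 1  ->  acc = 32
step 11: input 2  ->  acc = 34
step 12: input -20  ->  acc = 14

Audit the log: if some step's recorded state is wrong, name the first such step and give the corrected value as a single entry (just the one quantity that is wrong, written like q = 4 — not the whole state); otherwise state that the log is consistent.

1. acc = 1 + 6 = 7 (confirmed correct)
2. acc = 7 + 17 = 24 (consistent with the log)
3. acc = 24 + 12 = 36 (checks out)
4. acc = 36 + -10 = 26 (confirmed correct)
5. acc = 26 + 10 = 36 (consistent with the log)
6. acc = 36 + -17 = 19 (matches)
7. acc = 19 + 12 = 31 (confirmed correct)
8. acc = 31 + -10 = 21 (checks out)
9. acc = 21 + 10 = 31 (verified)
10. acc = 31 + 1 = 32 (in agreement)
11. acc = 32 + 2 = 34 (checks out)
12. acc = 34 + -20 = 14 (checks out)
Nothing is out of place; the run is error-free.

no error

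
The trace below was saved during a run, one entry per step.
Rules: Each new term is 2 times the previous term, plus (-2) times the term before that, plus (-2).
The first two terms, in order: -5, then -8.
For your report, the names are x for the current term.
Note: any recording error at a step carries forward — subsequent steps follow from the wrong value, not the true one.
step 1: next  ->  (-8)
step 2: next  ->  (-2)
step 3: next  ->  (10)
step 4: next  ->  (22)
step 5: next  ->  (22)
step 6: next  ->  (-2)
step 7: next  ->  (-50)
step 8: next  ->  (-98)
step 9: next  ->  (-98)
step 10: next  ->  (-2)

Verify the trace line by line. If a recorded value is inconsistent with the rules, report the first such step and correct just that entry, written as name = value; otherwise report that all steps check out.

1. x = 2*(-8) + (-2)*(-5) + (-2) = -8 (exactly as logged)
2. x = 2*(-8) + (-2)*(-8) + (-2) = -2 (verified)
3. x = 2*(-2) + (-2)*(-8) + (-2) = 10 (in agreement)
4. x = 2*(10) + (-2)*(-2) + (-2) = 22 (verified)
5. x = 2*(22) + (-2)*(10) + (-2) = 22 (exactly as logged)
6. x = 2*(22) + (-2)*(22) + (-2) = -2 (matches)
7. x = 2*(-2) + (-2)*(22) + (-2) = -50 (agrees with the trace)
8. x = 2*(-50) + (-2)*(-2) + (-2) = -98 (agrees with the trace)
9. x = 2*(-98) + (-2)*(-50) + (-2) = -98 (consistent with the trace)
10. x = 2*(-98) + (-2)*(-98) + (-2) = -2 (same as recorded)
The recomputation confirms every line.

no error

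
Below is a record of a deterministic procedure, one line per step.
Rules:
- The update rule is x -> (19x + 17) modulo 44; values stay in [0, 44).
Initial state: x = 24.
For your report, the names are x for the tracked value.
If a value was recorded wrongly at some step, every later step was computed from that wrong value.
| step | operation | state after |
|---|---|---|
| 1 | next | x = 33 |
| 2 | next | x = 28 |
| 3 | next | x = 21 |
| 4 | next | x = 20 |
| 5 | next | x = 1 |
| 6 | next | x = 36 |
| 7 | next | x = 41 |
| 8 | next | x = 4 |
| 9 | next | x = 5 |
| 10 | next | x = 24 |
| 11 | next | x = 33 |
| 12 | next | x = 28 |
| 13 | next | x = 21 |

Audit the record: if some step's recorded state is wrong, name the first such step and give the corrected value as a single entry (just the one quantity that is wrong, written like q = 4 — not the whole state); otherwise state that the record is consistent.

1. x = (19*24 + 17) mod 44 = 33 (confirmed correct)
2. x = (19*33 + 17) mod 44 = 28 (matches)
3. x = (19*28 + 17) mod 44 = 21 (agrees with the record)
4. x = (19*21 + 17) mod 44 = 20 (no discrepancy)
5. x = (19*20 + 17) mod 44 = 1 (consistent with the record)
6. x = (19*1 + 17) mod 44 = 36 (exactly as logged)
7. x = (19*36 + 17) mod 44 = 41 (matches)
8. x = (19*41 + 17) mod 44 = 4 (consistent with the record)
9. x = (19*4 + 17) mod 44 = 5 (verified)
10. x = (19*5 + 17) mod 44 = 24 (checks out)
11. x = (19*24 + 17) mod 44 = 33 (confirmed correct)
12. x = (19*33 + 17) mod 44 = 28 (matches)
13. x = (19*28 + 17) mod 44 = 21 (same as recorded)
Each recorded entry agrees with the recomputation.

no error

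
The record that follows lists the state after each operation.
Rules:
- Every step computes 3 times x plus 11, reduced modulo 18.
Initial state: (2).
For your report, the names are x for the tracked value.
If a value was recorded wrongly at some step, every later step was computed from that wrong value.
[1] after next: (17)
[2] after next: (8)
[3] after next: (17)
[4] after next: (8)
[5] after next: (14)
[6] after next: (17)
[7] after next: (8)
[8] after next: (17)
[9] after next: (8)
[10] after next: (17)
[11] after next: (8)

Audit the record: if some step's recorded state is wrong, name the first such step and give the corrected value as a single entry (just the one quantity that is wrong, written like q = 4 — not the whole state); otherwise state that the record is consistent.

step 5, x = 17

1. x = (3*2 + 11) mod 18 = 17 (exactly as logged)
2. x = (3*17 + 11) mod 18 = 8 (consistent with the record)
3. x = (3*8 + 11) mod 18 = 17 (exactly as logged)
4. x = (3*17 + 11) mod 18 = 8 (checks out)
5. x = (3*8 + 11) mod 18 = 17 (first mismatch against the record)
That makes step 5 the first incorrect line — x = 17 is what it should show.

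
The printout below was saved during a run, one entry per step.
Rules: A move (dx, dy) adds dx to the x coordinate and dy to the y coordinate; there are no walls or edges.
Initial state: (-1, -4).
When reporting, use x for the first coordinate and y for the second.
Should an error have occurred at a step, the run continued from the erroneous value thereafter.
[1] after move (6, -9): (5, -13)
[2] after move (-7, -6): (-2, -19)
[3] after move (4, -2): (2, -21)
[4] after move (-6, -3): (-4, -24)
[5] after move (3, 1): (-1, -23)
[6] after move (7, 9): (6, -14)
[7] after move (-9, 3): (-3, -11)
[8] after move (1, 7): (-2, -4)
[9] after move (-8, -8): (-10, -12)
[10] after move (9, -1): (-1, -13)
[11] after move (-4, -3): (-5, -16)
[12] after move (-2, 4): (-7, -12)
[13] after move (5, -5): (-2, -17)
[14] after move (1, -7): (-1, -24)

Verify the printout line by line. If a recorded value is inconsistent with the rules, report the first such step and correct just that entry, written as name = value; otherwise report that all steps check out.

no error

step 1: x = -1 + (6) = 5, y = -4 + (-9) = -13 -> consistent with the printout
step 2: x = 5 + (-7) = -2, y = -13 + (-6) = -19 -> in agreement
step 3: x = -2 + (4) = 2, y = -19 + (-2) = -21 -> verified
step 4: x = 2 + (-6) = -4, y = -21 + (-3) = -24 -> same as recorded
step 5: x = -4 + (3) = -1, y = -24 + (1) = -23 -> matches
step 6: x = -1 + (7) = 6, y = -23 + (9) = -14 -> consistent with the printout
step 7: x = 6 + (-9) = -3, y = -14 + (3) = -11 -> agrees with the printout
step 8: x = -3 + (1) = -2, y = -11 + (7) = -4 -> checks out
step 9: x = -2 + (-8) = -10, y = -4 + (-8) = -12 -> in agreement
step 10: x = -10 + (9) = -1, y = -12 + (-1) = -13 -> agrees with the printout
step 11: x = -1 + (-4) = -5, y = -13 + (-3) = -16 -> exactly as logged
step 12: x = -5 + (-2) = -7, y = -16 + (4) = -12 -> consistent with the printout
step 13: x = -7 + (5) = -2, y = -12 + (-5) = -17 -> matches
step 14: x = -2 + (1) = -1, y = -17 + (-7) = -24 -> consistent with the printout
Every step is consistent.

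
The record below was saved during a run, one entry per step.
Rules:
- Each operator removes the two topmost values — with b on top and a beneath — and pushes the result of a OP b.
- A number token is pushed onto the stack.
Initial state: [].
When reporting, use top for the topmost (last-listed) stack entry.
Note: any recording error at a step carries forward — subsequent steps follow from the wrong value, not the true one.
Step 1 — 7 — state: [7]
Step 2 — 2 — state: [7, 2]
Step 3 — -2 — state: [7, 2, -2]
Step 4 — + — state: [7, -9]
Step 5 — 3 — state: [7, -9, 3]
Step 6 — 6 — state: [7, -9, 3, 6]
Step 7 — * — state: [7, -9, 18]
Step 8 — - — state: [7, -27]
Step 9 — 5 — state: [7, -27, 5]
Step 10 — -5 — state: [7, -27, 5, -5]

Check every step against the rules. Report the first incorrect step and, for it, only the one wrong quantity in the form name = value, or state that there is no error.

step 4, top = 0

Recomputing the run from the initial state:
step 1: [7]
step 2: [7, 2]
step 3: [7, 2, -2]
step 4: [7, 0]
step 5: [7, 0, 3]
step 6: [7, 0, 3, 6]
step 7: [7, 0, 18]
step 8: [7, -18]
step 9: [7, -18, 5]
step 10: [7, -18, 5, -5]
The first disagreement with the record is at step 4, where the value should be top = 0.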